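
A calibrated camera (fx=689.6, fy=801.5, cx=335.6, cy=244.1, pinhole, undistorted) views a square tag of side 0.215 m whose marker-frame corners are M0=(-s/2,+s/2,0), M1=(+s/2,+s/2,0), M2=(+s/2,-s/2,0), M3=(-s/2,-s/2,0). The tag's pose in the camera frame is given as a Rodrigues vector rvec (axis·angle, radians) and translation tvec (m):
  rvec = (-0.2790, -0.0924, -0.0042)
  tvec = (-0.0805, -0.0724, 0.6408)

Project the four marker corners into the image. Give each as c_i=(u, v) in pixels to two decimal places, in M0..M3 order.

Intrinsics K: fx=689.6, fy=801.5, cx=335.6, cy=244.1
Marker side s = 0.215 m; corners in marker frame (Z=0):
  M0 = (-0.1075, +0.1075, 0)
  M1 = (+0.1075, +0.1075, 0)
  M2 = (+0.1075, -0.1075, 0)
  M3 = (-0.1075, -0.1075, 0)
rvec = (-0.2790, -0.0924, -0.0042), |rvec| = θ = 0.29393 rad = 16.841°
Rodrigues: sinθ=0.28972, 1−cosθ=0.04289; R = I + sinθ·[k]× + (1−cosθ)·[k]×²:
    [+0.99575 +0.01694 -0.09049]
    [+0.00866 +0.96135 +0.27519]
    [+0.09166 -0.27481 +0.95712]
t = (-0.0805, -0.0724, 0.6408) m
M0: Pc = R·M0+t = (-0.18572, +0.03001, +0.60141); u = 689.6·(-0.18572)/0.60141 + 335.6 = 122.6414, v = 801.5·(+0.03001)/0.60141 + 244.1 = 284.1006
M1: Pc = R·M1+t = (+0.02836, +0.03188, +0.62111); u = 689.6·(+0.02836)/0.62111 + 335.6 = 367.0918, v = 801.5·(+0.03188)/0.62111 + 244.1 = 285.2335
M2: Pc = R·M2+t = (+0.02472, -0.17481, +0.68019); u = 689.6·(+0.02472)/0.68019 + 335.6 = 360.6646, v = 801.5·(-0.17481)/0.68019 + 244.1 = 38.1093
M3: Pc = R·M3+t = (-0.18936, -0.17668, +0.66049); u = 689.6·(-0.18936)/0.66049 + 335.6 = 137.8895, v = 801.5·(-0.17668)/0.66049 + 244.1 = 29.7047

c0=(122.64, 284.10) c1=(367.09, 285.23) c2=(360.66, 38.11) c3=(137.89, 29.70)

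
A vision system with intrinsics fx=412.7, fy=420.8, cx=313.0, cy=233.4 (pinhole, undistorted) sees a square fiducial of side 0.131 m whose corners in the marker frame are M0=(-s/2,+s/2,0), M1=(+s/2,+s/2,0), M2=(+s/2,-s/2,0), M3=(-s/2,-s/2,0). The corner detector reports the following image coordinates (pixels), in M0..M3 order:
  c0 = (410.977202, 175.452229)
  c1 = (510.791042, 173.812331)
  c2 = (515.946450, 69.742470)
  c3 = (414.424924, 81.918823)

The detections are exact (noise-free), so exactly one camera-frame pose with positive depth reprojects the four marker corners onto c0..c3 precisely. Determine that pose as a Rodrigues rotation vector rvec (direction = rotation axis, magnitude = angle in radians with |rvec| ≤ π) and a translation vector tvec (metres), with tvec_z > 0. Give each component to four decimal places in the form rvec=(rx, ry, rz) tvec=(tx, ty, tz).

rvec=(0.0468, 0.4761, 0.0374) tvec=(0.2022, -0.1449, 0.5663)

Intrinsics K: fx=412.7, fy=420.8, cx=313.0, cy=233.4
Marker side s = 0.131 m; corners in marker frame (Z=0):
  M0 = (-0.0655, +0.0655, 0)
  M1 = (+0.0655, +0.0655, 0)
  M2 = (+0.0655, -0.0655, 0)
  M3 = (-0.0655, -0.0655, 0)
Detected image corners:
  c0 = (410.977202, 175.452229) px
  c1 = (510.791042, 173.812331) px
  c2 = (515.946450, 69.742470) px
  c3 = (414.424924, 81.918823) px
Planar DLT: solve 8×8 A·h = b for H (H[2,2]=1):
  H  [+394.54987 +11.49277 +460.35956]
  H  [-153.59836 +763.98004 +125.72151]
  H  [-0.80742 +0.09499 +1.00000]
B = K⁻¹H; ‖b₁‖=1.765965, ‖b₂‖=1.765965; λ = 2/(‖b₁‖+‖b₂‖) = 0.566263, sign → tz>0 ⇒ λ=+0.566263
r₁ = λ·B[:,0] = (+0.88812,+0.04690,-0.45721); r₂ = λ·B[:,1] = (-0.02503,+0.99824,+0.05379)
r₃ = r₁×r₂ = (+0.45893,-0.03633,+0.88773); SVD([r₁ r₂ r₃]) → R = UVᵀ:
  R  [+0.88812 -0.02503 +0.45893]
  R  [+0.04690 +0.99824 -0.03633]
  R  [-0.45721 +0.05379 +0.88773]
t = (+0.20219, -0.14490, +0.56626) m
tr R = 2.774086; θ = arccos((tr R − 1)/2) = 0.479895 rad = 27.496°
axis k = ((R−Rᵀ)₃₂, (R−Rᵀ)₁₃, (R−Rᵀ)₂₁) / (2 sinθ) = (+0.097599, +0.992173, +0.077898)
rvec = θ·k = (+0.046837, +0.476139, +0.037383)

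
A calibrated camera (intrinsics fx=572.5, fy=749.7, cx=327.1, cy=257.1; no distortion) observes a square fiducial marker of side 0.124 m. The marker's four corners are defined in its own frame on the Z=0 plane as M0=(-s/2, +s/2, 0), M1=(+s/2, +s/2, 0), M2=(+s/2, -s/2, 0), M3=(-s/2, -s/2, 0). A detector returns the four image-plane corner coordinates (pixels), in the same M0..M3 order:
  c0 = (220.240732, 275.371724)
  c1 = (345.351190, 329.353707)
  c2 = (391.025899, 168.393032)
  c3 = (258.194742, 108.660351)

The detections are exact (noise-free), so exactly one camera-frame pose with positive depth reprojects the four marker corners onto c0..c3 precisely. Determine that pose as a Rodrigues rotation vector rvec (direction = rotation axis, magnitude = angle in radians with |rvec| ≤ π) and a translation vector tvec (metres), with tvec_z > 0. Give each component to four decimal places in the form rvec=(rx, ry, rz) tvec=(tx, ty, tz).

Intrinsics K: fx=572.5, fy=749.7, cx=327.1, cy=257.1
Marker side s = 0.124 m; corners in marker frame (Z=0):
  M0 = (-0.0620, +0.0620, 0)
  M1 = (+0.0620, +0.0620, 0)
  M2 = (+0.0620, -0.0620, 0)
  M3 = (-0.0620, -0.0620, 0)
Detected image corners:
  c0 = (220.240732, 275.371724) px
  c1 = (345.351190, 329.353707) px
  c2 = (391.025899, 168.393032) px
  c3 = (258.194742, 108.660351) px
Planar DLT: solve 8×8 A·h = b for H (H[2,2]=1):
  H  [+1070.62763 -180.56827 +303.44888]
  H  [+480.67592 +1434.95564 +223.25069]
  H  [+0.10384 +0.51644 +1.00000]
B = K⁻¹H; ‖b₁‖=1.912152, ‖b₂‖=1.912152; λ = 2/(‖b₁‖+‖b₂‖) = 0.522971, sign → tz>0 ⇒ λ=+0.522971
r₁ = λ·B[:,0] = (+0.94698,+0.31668,+0.05431); r₂ = λ·B[:,1] = (-0.31926,+0.90837,+0.27008)
r₃ = r₁×r₂ = (+0.03620,-0.27310,+0.96130); SVD([r₁ r₂ r₃]) → R = UVᵀ:
  R  [+0.94698 -0.31926 +0.03620]
  R  [+0.31668 +0.90837 -0.27310]
  R  [+0.05431 +0.27008 +0.96130]
t = (-0.02160, -0.02361, +0.52297) m
tr R = 2.816645; θ = arccos((tr R − 1)/2) = 0.431540 rad = 24.725°
axis k = ((R−Rᵀ)₃₂, (R−Rᵀ)₁₃, (R−Rᵀ)₂₁) / (2 sinθ) = (+0.649322, -0.021644, +0.760206)
rvec = θ·k = (+0.280209, -0.009340, +0.328059)

rvec=(0.2802, -0.0093, 0.3281) tvec=(-0.0216, -0.0236, 0.5230)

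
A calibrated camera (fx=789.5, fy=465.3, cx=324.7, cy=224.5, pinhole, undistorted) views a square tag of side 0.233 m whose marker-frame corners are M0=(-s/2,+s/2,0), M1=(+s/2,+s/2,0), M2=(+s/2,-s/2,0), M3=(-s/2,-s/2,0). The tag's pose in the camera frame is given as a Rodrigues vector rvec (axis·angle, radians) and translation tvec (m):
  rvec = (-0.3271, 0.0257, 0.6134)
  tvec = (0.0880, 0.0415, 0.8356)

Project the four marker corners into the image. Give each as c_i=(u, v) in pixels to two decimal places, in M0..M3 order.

c0=(253.32, 261.94) c1=(442.12, 340.52) c2=(555.06, 233.96) c3=(377.31, 164.83)

Intrinsics K: fx=789.5, fy=465.3, cx=324.7, cy=224.5
Marker side s = 0.233 m; corners in marker frame (Z=0):
  M0 = (-0.1165, +0.1165, 0)
  M1 = (+0.1165, +0.1165, 0)
  M2 = (+0.1165, -0.1165, 0)
  M3 = (-0.1165, -0.1165, 0)
rvec = (-0.3271, 0.0257, 0.6134), |rvec| = θ = 0.69564 rad = 39.857°
Rodrigues: sinθ=0.64088, 1−cosθ=0.23236; R = I + sinθ·[k]× + (1−cosθ)·[k]×²:
    [+0.81902 -0.56915 -0.07266]
    [+0.56107 +0.76796 +0.30892]
    [-0.12002 -0.29378 +0.94831]
t = (0.0880, 0.0415, 0.8356) m
M0: Pc = R·M0+t = (-0.07372, +0.06560, +0.81536); u = 789.5·(-0.07372)/0.81536 + 324.7 = 253.3165, v = 465.3·(+0.06560)/0.81536 + 224.5 = 261.9373
M1: Pc = R·M1+t = (+0.11711, +0.19633, +0.78739); u = 789.5·(+0.11711)/0.78739 + 324.7 = 442.1234, v = 465.3·(+0.19633)/0.78739 + 224.5 = 340.5204
M2: Pc = R·M2+t = (+0.24972, +0.01740, +0.85584); u = 789.5·(+0.24972)/0.85584 + 324.7 = 555.0634, v = 465.3·(+0.01740)/0.85584 + 224.5 = 233.9587
M3: Pc = R·M3+t = (+0.05889, -0.11333, +0.88381); u = 789.5·(+0.05889)/0.88381 + 324.7 = 377.3061, v = 465.3·(-0.11333)/0.88381 + 224.5 = 164.8335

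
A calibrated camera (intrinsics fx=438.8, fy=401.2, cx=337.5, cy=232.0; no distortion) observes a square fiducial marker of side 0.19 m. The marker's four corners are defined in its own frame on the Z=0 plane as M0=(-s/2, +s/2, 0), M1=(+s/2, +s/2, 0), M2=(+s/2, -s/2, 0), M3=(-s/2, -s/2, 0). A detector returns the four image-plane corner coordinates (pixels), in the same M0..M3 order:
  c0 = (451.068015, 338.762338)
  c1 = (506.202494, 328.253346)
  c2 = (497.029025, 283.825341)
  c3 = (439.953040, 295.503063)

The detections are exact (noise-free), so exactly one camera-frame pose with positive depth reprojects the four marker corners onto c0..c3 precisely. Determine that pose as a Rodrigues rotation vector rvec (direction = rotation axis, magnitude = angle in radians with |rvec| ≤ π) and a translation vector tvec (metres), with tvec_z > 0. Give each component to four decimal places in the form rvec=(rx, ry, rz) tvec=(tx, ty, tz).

rvec=(0.3176, 0.0955, -0.2661) tvec=(0.4615, 0.2972, 1.4898)

Intrinsics K: fx=438.8, fy=401.2, cx=337.5, cy=232.0
Marker side s = 0.19 m; corners in marker frame (Z=0):
  M0 = (-0.0950, +0.0950, 0)
  M1 = (+0.0950, +0.0950, 0)
  M2 = (+0.0950, -0.0950, 0)
  M3 = (-0.0950, -0.0950, 0)
Detected image corners:
  c0 = (451.068015, 338.762338) px
  c1 = (506.202494, 328.253346) px
  c2 = (497.029025, 283.825341) px
  c3 = (439.953040, 295.503063) px
Planar DLT: solve 8×8 A·h = b for H (H[2,2]=1):
  H  [+252.52898 +147.39869 +473.41865]
  H  [-86.40028 +292.55452 +312.04672]
  H  [-0.09009 +0.19842 +1.00000]
B = K⁻¹H; ‖b₁‖=0.671215, ‖b₂‖=0.671215; λ = 2/(‖b₁‖+‖b₂‖) = 1.489835, sign → tz>0 ⇒ λ=+1.489835
r₁ = λ·B[:,0] = (+0.96064,-0.24322,-0.13423); r₂ = λ·B[:,1] = (+0.27309,+0.91544,+0.29561)
r₃ = r₁×r₂ = (+0.05098,-0.32063,+0.94583); SVD([r₁ r₂ r₃]) → R = UVᵀ:
  R  [+0.96064 +0.27309 +0.05098]
  R  [-0.24322 +0.91544 -0.32063]
  R  [-0.13423 +0.29561 +0.94583]
t = (+0.46148, +0.29725, +1.48984) m
tr R = 2.821912; θ = arccos((tr R − 1)/2) = 0.425200 rad = 24.362°
axis k = ((R−Rᵀ)₃₂, (R−Rᵀ)₁₃, (R−Rᵀ)₂₁) / (2 sinθ) = (+0.746958, +0.224485, -0.625827)
rvec = θ·k = (+0.317607, +0.095451, -0.266102)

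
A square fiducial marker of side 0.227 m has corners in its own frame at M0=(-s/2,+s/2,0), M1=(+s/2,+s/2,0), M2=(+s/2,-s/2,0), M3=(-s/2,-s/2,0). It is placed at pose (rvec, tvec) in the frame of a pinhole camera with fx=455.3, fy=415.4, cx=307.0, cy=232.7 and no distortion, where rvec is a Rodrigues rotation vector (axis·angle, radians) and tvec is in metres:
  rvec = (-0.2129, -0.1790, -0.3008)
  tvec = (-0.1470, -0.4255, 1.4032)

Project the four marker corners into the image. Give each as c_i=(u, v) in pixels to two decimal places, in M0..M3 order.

Intrinsics K: fx=455.3, fy=415.4, cx=307.0, cy=232.7
Marker side s = 0.227 m; corners in marker frame (Z=0):
  M0 = (-0.1135, +0.1135, 0)
  M1 = (+0.1135, +0.1135, 0)
  M2 = (+0.1135, -0.1135, 0)
  M3 = (-0.1135, -0.1135, 0)
rvec = (-0.2129, -0.1790, -0.3008), |rvec| = θ = 0.40969 rad = 23.474°
Rodrigues: sinθ=0.39833, 1−cosθ=0.08276; R = I + sinθ·[k]× + (1−cosθ)·[k]×²:
    [+0.93959 +0.31125 -0.14246]
    [-0.27367 +0.93304 +0.23354]
    [+0.20561 -0.18045 +0.96185]
t = (-0.1470, -0.4255, 1.4032) m
M0: Pc = R·M0+t = (-0.21832, -0.28854, +1.35938); u = 455.3·(-0.21832)/1.35938 + 307.0 = 233.8787, v = 415.4·(-0.28854)/1.35938 + 232.7 = 144.5284
M1: Pc = R·M1+t = (-0.00503, -0.35066, +1.40606); u = 455.3·(-0.00503)/1.40606 + 307.0 = 305.3712, v = 415.4·(-0.35066)/1.40606 + 232.7 = 129.1020
M2: Pc = R·M2+t = (-0.07568, -0.56246, +1.44702); u = 455.3·(-0.07568)/1.44702 + 307.0 = 283.1866, v = 415.4·(-0.56246)/1.44702 + 232.7 = 71.2324
M3: Pc = R·M3+t = (-0.28897, -0.50034, +1.40034); u = 455.3·(-0.28897)/1.40034 + 307.0 = 213.0459, v = 415.4·(-0.50034)/1.40034 + 232.7 = 84.2787

c0=(233.88, 144.53) c1=(305.37, 129.10) c2=(283.19, 71.23) c3=(213.05, 84.28)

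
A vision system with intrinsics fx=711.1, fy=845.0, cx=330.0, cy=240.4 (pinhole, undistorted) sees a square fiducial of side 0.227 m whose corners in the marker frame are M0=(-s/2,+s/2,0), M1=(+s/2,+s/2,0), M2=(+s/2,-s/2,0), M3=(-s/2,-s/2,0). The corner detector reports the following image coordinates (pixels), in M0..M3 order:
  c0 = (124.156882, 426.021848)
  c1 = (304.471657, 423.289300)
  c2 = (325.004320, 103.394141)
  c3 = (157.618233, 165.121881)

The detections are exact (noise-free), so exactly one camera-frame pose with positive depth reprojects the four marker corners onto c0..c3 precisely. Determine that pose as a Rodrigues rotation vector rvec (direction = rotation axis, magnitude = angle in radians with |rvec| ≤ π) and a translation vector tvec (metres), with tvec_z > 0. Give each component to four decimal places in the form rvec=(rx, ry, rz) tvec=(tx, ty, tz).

rvec=(-0.3217, 0.6786, -0.0414) tvec=(-0.1003, 0.0251, 0.6437)

Intrinsics K: fx=711.1, fy=845.0, cx=330.0, cy=240.4
Marker side s = 0.227 m; corners in marker frame (Z=0):
  M0 = (-0.1135, +0.1135, 0)
  M1 = (+0.1135, +0.1135, 0)
  M2 = (+0.1135, -0.1135, 0)
  M3 = (-0.1135, -0.1135, 0)
Detected image corners:
  c0 = (124.156882, 426.021848) px
  c1 = (304.471657, 423.289300) px
  c2 = (325.004320, 103.394141) px
  c3 = (157.618233, 165.121881) px
Planar DLT: solve 8×8 A·h = b for H (H[2,2]=1):
  H  [+548.44184 -230.14992 +219.19072]
  H  [-413.80975 +1132.63168 +273.36593]
  H  [-0.94764 -0.47476 +1.00000]
B = K⁻¹H; ‖b₁‖=1.553404, ‖b₂‖=1.553404; λ = 2/(‖b₁‖+‖b₂‖) = 0.643747, sign → tz>0 ⇒ λ=+0.643747
r₁ = λ·B[:,0] = (+0.77960,-0.14170,-0.61004); r₂ = λ·B[:,1] = (-0.06652,+0.94982,-0.30563)
r₃ = r₁×r₂ = (+0.62274,+0.27885,+0.73105); SVD([r₁ r₂ r₃]) → R = UVᵀ:
  R  [+0.77960 -0.06652 +0.62274]
  R  [-0.14170 +0.94982 +0.27885]
  R  [-0.61004 -0.30563 +0.73105]
t = (-0.10031, +0.02511, +0.64375) m
tr R = 2.460477; θ = arccos((tr R − 1)/2) = 0.752126 rad = 43.094°
axis k = ((R−Rᵀ)₃₂, (R−Rᵀ)₁₃, (R−Rᵀ)₂₁) / (2 sinθ) = (-0.427752, +0.902220, -0.055021)
rvec = θ·k = (-0.321723, +0.678583, -0.041383)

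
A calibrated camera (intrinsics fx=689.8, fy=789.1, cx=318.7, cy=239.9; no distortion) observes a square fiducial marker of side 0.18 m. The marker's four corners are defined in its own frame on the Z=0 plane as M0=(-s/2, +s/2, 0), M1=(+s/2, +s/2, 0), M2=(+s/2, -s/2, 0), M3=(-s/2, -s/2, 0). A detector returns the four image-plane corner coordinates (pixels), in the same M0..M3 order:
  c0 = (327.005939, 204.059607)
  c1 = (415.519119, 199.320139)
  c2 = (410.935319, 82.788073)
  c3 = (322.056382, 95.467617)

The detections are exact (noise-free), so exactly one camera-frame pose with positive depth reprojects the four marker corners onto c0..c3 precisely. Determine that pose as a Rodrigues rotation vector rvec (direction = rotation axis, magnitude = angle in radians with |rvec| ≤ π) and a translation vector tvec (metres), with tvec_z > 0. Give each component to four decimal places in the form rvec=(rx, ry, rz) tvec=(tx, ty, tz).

rvec=(0.0679, 0.5143, -0.0374) tvec=(0.0894, -0.1512, 1.2681)

Intrinsics K: fx=689.8, fy=789.1, cx=318.7, cy=239.9
Marker side s = 0.18 m; corners in marker frame (Z=0):
  M0 = (-0.0900, +0.0900, 0)
  M1 = (+0.0900, +0.0900, 0)
  M2 = (+0.0900, -0.0900, 0)
  M3 = (-0.0900, -0.0900, 0)
Detected image corners:
  c0 = (327.005939, 204.059607) px
  c1 = (415.519119, 199.320139) px
  c2 = (410.935319, 82.788073) px
  c3 = (322.056382, 95.467617) px
Planar DLT: solve 8×8 A·h = b for H (H[2,2]=1):
  H  [+349.44292 +42.66958 +367.33796]
  H  [-104.79032 +630.94060 +145.78292]
  H  [-0.38850 +0.04379 +1.00000]
B = K⁻¹H; ‖b₁‖=0.788575, ‖b₂‖=0.788575; λ = 2/(‖b₁‖+‖b₂‖) = 1.268110, sign → tz>0 ⇒ λ=+1.268110
r₁ = λ·B[:,0] = (+0.87002,-0.01862,-0.49266); r₂ = λ·B[:,1] = (+0.05279,+0.99706,+0.05553)
r₃ = r₁×r₂ = (+0.49018,-0.07432,+0.86845); SVD([r₁ r₂ r₃]) → R = UVᵀ:
  R  [+0.87002 +0.05279 +0.49018]
  R  [-0.01862 +0.99706 -0.07432]
  R  [-0.49266 +0.05553 +0.86845]
t = (+0.08941, -0.15125, +1.26811) m
tr R = 2.735534; θ = arccos((tr R − 1)/2) = 0.520105 rad = 29.800°
axis k = ((R−Rᵀ)₃₂, (R−Rᵀ)₁₃, (R−Rᵀ)₂₁) / (2 sinθ) = (+0.130636, +0.988824, -0.071848)
rvec = θ·k = (+0.067945, +0.514293, -0.037368)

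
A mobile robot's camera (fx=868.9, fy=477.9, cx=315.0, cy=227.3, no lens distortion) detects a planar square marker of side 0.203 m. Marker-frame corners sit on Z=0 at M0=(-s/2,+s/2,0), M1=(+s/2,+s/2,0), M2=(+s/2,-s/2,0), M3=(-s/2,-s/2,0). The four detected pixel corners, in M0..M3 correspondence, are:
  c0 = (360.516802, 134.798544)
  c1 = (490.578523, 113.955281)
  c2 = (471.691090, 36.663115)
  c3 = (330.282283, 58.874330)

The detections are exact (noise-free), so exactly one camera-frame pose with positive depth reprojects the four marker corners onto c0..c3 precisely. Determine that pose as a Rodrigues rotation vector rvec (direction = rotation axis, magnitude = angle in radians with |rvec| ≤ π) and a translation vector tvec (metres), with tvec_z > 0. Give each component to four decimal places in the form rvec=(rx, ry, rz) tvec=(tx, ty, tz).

rvec=(0.5219, -0.1085, -0.2736) tvec=(0.1415, -0.3631, 1.2422)

Intrinsics K: fx=868.9, fy=477.9, cx=315.0, cy=227.3
Marker side s = 0.203 m; corners in marker frame (Z=0):
  M0 = (-0.1015, +0.1015, 0)
  M1 = (+0.1015, +0.1015, 0)
  M2 = (+0.1015, -0.1015, 0)
  M3 = (-0.1015, -0.1015, 0)
Detected image corners:
  c0 = (360.516802, 134.798544) px
  c1 = (490.578523, 113.955281) px
  c2 = (471.691090, 36.663115) px
  c3 = (330.282283, 58.874330) px
Planar DLT: solve 8×8 A·h = b for H (H[2,2]=1):
  H  [+678.40805 +289.12692 +413.95648]
  H  [-103.63278 +412.42343 +87.62643]
  H  [+0.02641 +0.40703 +1.00000]
B = K⁻¹H; ‖b₁‖=0.805024, ‖b₂‖=0.805024; λ = 2/(‖b₁‖+‖b₂‖) = 1.242199, sign → tz>0 ⇒ λ=+1.242199
r₁ = λ·B[:,0] = (+0.95797,-0.28498,+0.03281); r₂ = λ·B[:,1] = (+0.23004,+0.83153,+0.50561)
r₃ = r₁×r₂ = (-0.17137,-0.47681,+0.86214); SVD([r₁ r₂ r₃]) → R = UVᵀ:
  R  [+0.95797 +0.23004 -0.17137]
  R  [-0.28498 +0.83153 -0.47681]
  R  [+0.03281 +0.50561 +0.86214]
t = (+0.14147, -0.36305, +1.24220) m
tr R = 2.651636; θ = arccos((tr R − 1)/2) = 0.599145 rad = 34.328°
axis k = ((R−Rᵀ)₃₂, (R−Rᵀ)₁₃, (R−Rᵀ)₂₁) / (2 sinθ) = (+0.871042, -0.181034, -0.456631)
rvec = θ·k = (+0.521881, -0.108465, -0.273588)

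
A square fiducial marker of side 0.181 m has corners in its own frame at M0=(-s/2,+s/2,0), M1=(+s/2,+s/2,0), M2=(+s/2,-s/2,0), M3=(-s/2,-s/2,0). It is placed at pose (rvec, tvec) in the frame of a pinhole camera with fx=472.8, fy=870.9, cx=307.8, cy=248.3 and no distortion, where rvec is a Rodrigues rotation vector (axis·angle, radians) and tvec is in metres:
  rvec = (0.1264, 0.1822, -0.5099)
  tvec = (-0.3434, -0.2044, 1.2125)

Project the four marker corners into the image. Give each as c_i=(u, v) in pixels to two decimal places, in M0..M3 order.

c0=(164.12, 189.70) c1=(220.78, 125.83) c2=(184.09, 9.52) c3=(127.91, 77.61)

Intrinsics K: fx=472.8, fy=870.9, cx=307.8, cy=248.3
Marker side s = 0.181 m; corners in marker frame (Z=0):
  M0 = (-0.0905, +0.0905, 0)
  M1 = (+0.0905, +0.0905, 0)
  M2 = (+0.0905, -0.0905, 0)
  M3 = (-0.0905, -0.0905, 0)
rvec = (0.1264, 0.1822, -0.5099), |rvec| = θ = 0.55603 rad = 31.858°
Rodrigues: sinθ=0.52782, 1−cosθ=0.15064; R = I + sinθ·[k]× + (1−cosθ)·[k]×²:
    [+0.85714 +0.49525 +0.14155]
    [-0.47281 +0.86553 -0.16525]
    [-0.20436 +0.07472 +0.97604]
t = (-0.3434, -0.2044, 1.2125) m
M0: Pc = R·M0+t = (-0.37615, -0.08328, +1.23776); u = 472.8·(-0.37615)/1.23776 + 307.8 = 164.1173, v = 870.9·(-0.08328)/1.23776 + 248.3 = 189.7030
M1: Pc = R·M1+t = (-0.22101, -0.16886, +1.20077); u = 472.8·(-0.22101)/1.20077 + 307.8 = 220.7783, v = 870.9·(-0.16886)/1.20077 + 248.3 = 125.8293
M2: Pc = R·M2+t = (-0.31065, -0.32552, +1.18724); u = 472.8·(-0.31065)/1.18724 + 307.8 = 184.0892, v = 870.9·(-0.32552)/1.18724 + 248.3 = 9.5157
M3: Pc = R·M3+t = (-0.46579, -0.23994, +1.22423); u = 472.8·(-0.46579)/1.22423 + 307.8 = 127.9108, v = 870.9·(-0.23994)/1.22423 + 248.3 = 77.6093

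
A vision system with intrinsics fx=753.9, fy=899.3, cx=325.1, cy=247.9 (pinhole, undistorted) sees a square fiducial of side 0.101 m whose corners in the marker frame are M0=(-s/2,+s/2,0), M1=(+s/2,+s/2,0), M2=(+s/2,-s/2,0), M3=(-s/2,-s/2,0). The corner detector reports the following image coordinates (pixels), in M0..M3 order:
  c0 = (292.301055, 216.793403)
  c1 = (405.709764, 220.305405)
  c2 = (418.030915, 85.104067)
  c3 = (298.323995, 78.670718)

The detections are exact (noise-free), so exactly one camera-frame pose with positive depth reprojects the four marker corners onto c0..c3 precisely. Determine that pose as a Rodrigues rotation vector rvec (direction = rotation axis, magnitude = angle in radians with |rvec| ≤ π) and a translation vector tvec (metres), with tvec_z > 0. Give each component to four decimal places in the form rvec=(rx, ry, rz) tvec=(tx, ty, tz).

rvec=(0.3668, -0.1187, 0.0442) tvec=(0.0248, -0.0687, 0.6455)

Intrinsics K: fx=753.9, fy=899.3, cx=325.1, cy=247.9
Marker side s = 0.101 m; corners in marker frame (Z=0):
  M0 = (-0.0505, +0.0505, 0)
  M1 = (+0.0505, +0.0505, 0)
  M2 = (+0.0505, -0.0505, 0)
  M3 = (-0.0505, -0.0505, 0)
Detected image corners:
  c0 = (292.301055, 216.793403) px
  c1 = (405.709764, 220.305405) px
  c2 = (418.030915, 85.104067) px
  c3 = (298.323995, 78.670718) px
Planar DLT: solve 8×8 A·h = b for H (H[2,2]=1):
  H  [+1220.93118 +103.38970 +354.02803]
  H  [+77.61936 +1435.58148 +152.14063]
  H  [+0.19163 +0.55008 +1.00000]
B = K⁻¹H; ‖b₁‖=1.549114, ‖b₂‖=1.549114; λ = 2/(‖b₁‖+‖b₂‖) = 0.645530, sign → tz>0 ⇒ λ=+0.645530
r₁ = λ·B[:,0] = (+0.99208,+0.02162,+0.12370); r₂ = λ·B[:,1] = (-0.06460,+0.93260,+0.35509)
r₃ = r₁×r₂ = (-0.10769,-0.36027,+0.92661); SVD([r₁ r₂ r₃]) → R = UVᵀ:
  R  [+0.99208 -0.06460 -0.10769]
  R  [+0.02162 +0.93260 -0.36027]
  R  [+0.12370 +0.35509 +0.92661]
t = (+0.02477, -0.06874, +0.64553) m
tr R = 2.851290; θ = arccos((tr R − 1)/2) = 0.388060 rad = 22.234°
axis k = ((R−Rᵀ)₃₂, (R−Rᵀ)₁₃, (R−Rᵀ)₂₁) / (2 sinθ) = (+0.945269, -0.305760, +0.113920)
rvec = θ·k = (+0.366821, -0.118653, +0.044208)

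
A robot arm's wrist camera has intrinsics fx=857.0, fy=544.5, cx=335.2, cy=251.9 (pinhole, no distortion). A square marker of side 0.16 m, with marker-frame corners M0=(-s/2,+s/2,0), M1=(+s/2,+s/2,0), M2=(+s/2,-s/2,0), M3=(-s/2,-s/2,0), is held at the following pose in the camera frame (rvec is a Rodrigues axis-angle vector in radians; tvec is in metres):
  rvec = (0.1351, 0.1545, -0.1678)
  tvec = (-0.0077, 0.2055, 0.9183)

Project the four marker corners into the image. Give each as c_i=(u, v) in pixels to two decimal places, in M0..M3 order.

Intrinsics K: fx=857.0, fy=544.5, cx=335.2, cy=251.9
Marker side s = 0.16 m; corners in marker frame (Z=0):
  M0 = (-0.0800, +0.0800, 0)
  M1 = (+0.0800, +0.0800, 0)
  M2 = (+0.0800, -0.0800, 0)
  M3 = (-0.0800, -0.0800, 0)
rvec = (0.1351, 0.1545, -0.1678), |rvec| = θ = 0.26510 rad = 15.189°
Rodrigues: sinθ=0.26201, 1−cosθ=0.03493; R = I + sinθ·[k]× + (1−cosθ)·[k]×²:
    [+0.97414 +0.17622 +0.14143]
    [-0.15547 +0.97693 -0.14641]
    [-0.16397 +0.12064 +0.97906]
t = (-0.0077, 0.2055, 0.9183) m
M0: Pc = R·M0+t = (-0.07153, +0.29609, +0.94107); u = 857.0·(-0.07153)/0.94107 + 335.2 = 270.0566, v = 544.5·(+0.29609)/0.94107 + 251.9 = 423.2181
M1: Pc = R·M1+t = (+0.08433, +0.27122, +0.91483); u = 857.0·(+0.08433)/0.91483 + 335.2 = 414.1974, v = 544.5·(+0.27122)/0.91483 + 251.9 = 413.3258
M2: Pc = R·M2+t = (+0.05613, +0.11491, +0.89553); u = 857.0·(+0.05613)/0.89553 + 335.2 = 388.9185, v = 544.5·(+0.11491)/0.89553 + 251.9 = 321.7663
M3: Pc = R·M3+t = (-0.09973, +0.13978, +0.92177); u = 857.0·(-0.09973)/0.92177 + 335.2 = 242.4788, v = 544.5·(+0.13978)/0.92177 + 251.9 = 334.4716

c0=(270.06, 423.22) c1=(414.20, 413.33) c2=(388.92, 321.77) c3=(242.48, 334.47)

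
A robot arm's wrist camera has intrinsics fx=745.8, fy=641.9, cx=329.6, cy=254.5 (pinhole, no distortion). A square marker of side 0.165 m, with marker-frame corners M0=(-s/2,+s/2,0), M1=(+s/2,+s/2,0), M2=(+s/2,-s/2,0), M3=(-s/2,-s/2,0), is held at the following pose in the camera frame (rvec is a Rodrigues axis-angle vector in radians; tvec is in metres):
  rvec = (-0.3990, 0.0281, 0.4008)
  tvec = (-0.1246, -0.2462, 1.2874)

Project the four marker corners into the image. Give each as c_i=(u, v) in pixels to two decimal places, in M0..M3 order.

c0=(192.62, 149.27) c1=(281.58, 179.58) c2=(320.03, 114.81) c3=(234.69, 86.75)

Intrinsics K: fx=745.8, fy=641.9, cx=329.6, cy=254.5
Marker side s = 0.165 m; corners in marker frame (Z=0):
  M0 = (-0.0825, +0.0825, 0)
  M1 = (+0.0825, +0.0825, 0)
  M2 = (+0.0825, -0.0825, 0)
  M3 = (-0.0825, -0.0825, 0)
rvec = (-0.3990, 0.0281, 0.4008), |rvec| = θ = 0.56624 rad = 32.443°
Rodrigues: sinθ=0.53647, 1−cosθ=0.15608; R = I + sinθ·[k]× + (1−cosθ)·[k]×²:
    [+0.92142 -0.38518 -0.05122]
    [+0.37426 +0.84431 +0.38350]
    [-0.10447 -0.37253 +0.92212]
t = (-0.1246, -0.2462, 1.2874) m
M0: Pc = R·M0+t = (-0.23239, -0.20742, +1.26528); u = 745.8·(-0.23239)/1.26528 + 329.6 = 192.6191, v = 641.9·(-0.20742)/1.26528 + 254.5 = 149.2716
M1: Pc = R·M1+t = (-0.08036, -0.14567, +1.24805); u = 745.8·(-0.08036)/1.24805 + 329.6 = 281.5788, v = 641.9·(-0.14567)/1.24805 + 254.5 = 179.5796
M2: Pc = R·M2+t = (-0.01681, -0.28498, +1.30952); u = 745.8·(-0.01681)/1.30952 + 329.6 = 320.0288, v = 641.9·(-0.28498)/1.30952 + 254.5 = 114.8089
M3: Pc = R·M3+t = (-0.16884, -0.34673, +1.32675); u = 745.8·(-0.16884)/1.32675 + 329.6 = 234.6911, v = 641.9·(-0.34673)/1.32675 + 254.5 = 86.7465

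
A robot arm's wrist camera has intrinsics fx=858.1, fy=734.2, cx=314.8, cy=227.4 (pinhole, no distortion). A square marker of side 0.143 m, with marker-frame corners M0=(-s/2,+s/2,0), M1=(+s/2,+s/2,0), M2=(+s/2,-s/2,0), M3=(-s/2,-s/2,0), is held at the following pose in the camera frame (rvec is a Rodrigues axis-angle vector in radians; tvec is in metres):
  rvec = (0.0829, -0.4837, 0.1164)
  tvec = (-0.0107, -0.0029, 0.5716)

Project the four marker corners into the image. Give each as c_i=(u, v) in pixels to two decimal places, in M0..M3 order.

Intrinsics K: fx=858.1, fy=734.2, cx=314.8, cy=227.4
Marker side s = 0.143 m; corners in marker frame (Z=0):
  M0 = (-0.0715, +0.0715, 0)
  M1 = (+0.0715, +0.0715, 0)
  M2 = (+0.0715, -0.0715, 0)
  M3 = (-0.0715, -0.0715, 0)
rvec = (0.0829, -0.4837, 0.1164), |rvec| = θ = 0.50437 rad = 28.898°
Rodrigues: sinθ=0.48325, 1−cosθ=0.12452; R = I + sinθ·[k]× + (1−cosθ)·[k]×²:
    [+0.87884 -0.13116 -0.45873]
    [+0.09190 +0.99000 -0.10699]
    [+0.46817 +0.05187 +0.88211]
t = (-0.0107, -0.0029, 0.5716) m
M0: Pc = R·M0+t = (-0.08291, +0.06131, +0.54183); u = 858.1·(-0.08291)/0.54183 + 314.8 = 183.4880, v = 734.2·(+0.06131)/0.54183 + 227.4 = 310.4828
M1: Pc = R·M1+t = (+0.04276, +0.07446, +0.60878); u = 858.1·(+0.04276)/0.60878 + 314.8 = 375.0713, v = 734.2·(+0.07446)/0.60878 + 227.4 = 317.1950
M2: Pc = R·M2+t = (+0.06151, -0.06711, +0.60137); u = 858.1·(+0.06151)/0.60137 + 314.8 = 402.5768, v = 734.2·(-0.06711)/0.60137 + 227.4 = 145.4608
M3: Pc = R·M3+t = (-0.06416, -0.08026, +0.53442); u = 858.1·(-0.06416)/0.53442 + 314.8 = 211.7803, v = 734.2·(-0.08026)/0.53442 + 227.4 = 117.1415

c0=(183.49, 310.48) c1=(375.07, 317.19) c2=(402.58, 145.46) c3=(211.78, 117.14)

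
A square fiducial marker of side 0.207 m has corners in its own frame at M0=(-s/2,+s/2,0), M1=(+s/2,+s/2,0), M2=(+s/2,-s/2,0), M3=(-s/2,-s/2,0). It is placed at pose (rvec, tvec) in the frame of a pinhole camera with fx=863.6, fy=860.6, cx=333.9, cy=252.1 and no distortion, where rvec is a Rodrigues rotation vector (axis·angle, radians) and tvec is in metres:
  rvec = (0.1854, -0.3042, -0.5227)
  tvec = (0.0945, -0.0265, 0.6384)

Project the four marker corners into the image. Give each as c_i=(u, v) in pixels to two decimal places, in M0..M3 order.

Intrinsics K: fx=863.6, fy=860.6, cx=333.9, cy=252.1
Marker side s = 0.207 m; corners in marker frame (Z=0):
  M0 = (-0.1035, +0.1035, 0)
  M1 = (+0.1035, +0.1035, 0)
  M2 = (+0.1035, -0.1035, 0)
  M3 = (-0.1035, -0.1035, 0)
rvec = (0.1854, -0.3042, -0.5227), |rvec| = θ = 0.63256 rad = 36.243°
Rodrigues: sinθ=0.59121, 1−cosθ=0.19348; R = I + sinθ·[k]× + (1−cosθ)·[k]×²:
    [+0.82314 +0.46126 -0.33118]
    [-0.51580 +0.85127 -0.09639]
    [+0.23746 +0.25017 +0.93863]
t = (0.0945, -0.0265, 0.6384) m
M0: Pc = R·M0+t = (+0.05705, +0.11499, +0.63972); u = 863.6·(+0.05705)/0.63972 + 333.9 = 410.9100, v = 860.6·(+0.11499)/0.63972 + 252.1 = 406.7968
M1: Pc = R·M1+t = (+0.22744, +0.00822, +0.68887); u = 863.6·(+0.22744)/0.68887 + 333.9 = 619.0245, v = 860.6·(+0.00822)/0.68887 + 252.1 = 262.3695
M2: Pc = R·M2+t = (+0.13195, -0.16799, +0.63708); u = 863.6·(+0.13195)/0.63708 + 333.9 = 512.7710, v = 860.6·(-0.16799)/0.63708 + 252.1 = 25.1697
M3: Pc = R·M3+t = (-0.03844, -0.06122, +0.58793); u = 863.6·(-0.03844)/0.58793 + 333.9 = 277.4427, v = 860.6·(-0.06122)/0.58793 + 252.1 = 162.4872

c0=(410.91, 406.80) c1=(619.02, 262.37) c2=(512.77, 25.17) c3=(277.44, 162.49)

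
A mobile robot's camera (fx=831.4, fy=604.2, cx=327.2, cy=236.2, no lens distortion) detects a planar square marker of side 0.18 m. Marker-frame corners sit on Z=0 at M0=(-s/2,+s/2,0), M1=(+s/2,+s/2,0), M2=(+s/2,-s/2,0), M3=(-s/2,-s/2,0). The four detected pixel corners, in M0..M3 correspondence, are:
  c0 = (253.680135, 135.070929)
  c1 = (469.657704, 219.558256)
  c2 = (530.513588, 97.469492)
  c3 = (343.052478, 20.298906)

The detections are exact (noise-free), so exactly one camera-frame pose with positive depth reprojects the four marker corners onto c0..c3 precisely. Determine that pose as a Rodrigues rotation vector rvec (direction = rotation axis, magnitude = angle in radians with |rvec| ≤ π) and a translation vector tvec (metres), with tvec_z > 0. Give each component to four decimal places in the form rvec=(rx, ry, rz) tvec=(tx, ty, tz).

Intrinsics K: fx=831.4, fy=604.2, cx=327.2, cy=236.2
Marker side s = 0.18 m; corners in marker frame (Z=0):
  M0 = (-0.0900, +0.0900, 0)
  M1 = (+0.0900, +0.0900, 0)
  M2 = (+0.0900, -0.0900, 0)
  M3 = (-0.0900, -0.0900, 0)
Detected image corners:
  c0 = (253.680135, 135.070929) px
  c1 = (469.657704, 219.558256) px
  c2 = (530.513588, 97.469492) px
  c3 = (343.052478, 20.298906) px
Planar DLT: solve 8×8 A·h = b for H (H[2,2]=1):
  H  [+1176.84227 -706.89334 +403.08256]
  H  [+465.87246 +572.23604 +114.77806]
  H  [+0.15372 -0.72813 +1.00000]
B = K⁻¹H; ‖b₁‖=1.537892, ‖b₂‖=1.537892; λ = 2/(‖b₁‖+‖b₂‖) = 0.650241, sign → tz>0 ⇒ λ=+0.650241
r₁ = λ·B[:,0] = (+0.88107,+0.46230,+0.09996); r₂ = λ·B[:,1] = (-0.36653,+0.80093,-0.47346)
r₃ = r₁×r₂ = (-0.29894,+0.38052,+0.87513); SVD([r₁ r₂ r₃]) → R = UVᵀ:
  R  [+0.88107 -0.36653 -0.29894]
  R  [+0.46230 +0.80093 +0.38052]
  R  [+0.09996 -0.47346 +0.87513]
t = (+0.05935, -0.13067, +0.65024) m
tr R = 2.557130; θ = arccos((tr R − 1)/2) = 0.678421 rad = 38.871°
axis k = ((R−Rᵀ)₃₂, (R−Rᵀ)₁₃, (R−Rᵀ)₂₁) / (2 sinθ) = (-0.680389, -0.317811, +0.660353)
rvec = θ·k = (-0.461590, -0.215610, +0.447997)

rvec=(-0.4616, -0.2156, 0.4480) tvec=(0.0593, -0.1307, 0.6502)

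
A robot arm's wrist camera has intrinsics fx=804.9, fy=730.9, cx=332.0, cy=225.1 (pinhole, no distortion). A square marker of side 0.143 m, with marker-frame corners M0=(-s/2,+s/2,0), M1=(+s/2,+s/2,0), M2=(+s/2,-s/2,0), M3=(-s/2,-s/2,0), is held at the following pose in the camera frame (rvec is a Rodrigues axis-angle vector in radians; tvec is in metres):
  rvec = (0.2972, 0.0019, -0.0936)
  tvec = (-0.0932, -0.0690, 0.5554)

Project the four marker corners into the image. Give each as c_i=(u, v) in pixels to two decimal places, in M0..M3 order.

c0=(112.06, 232.22) c1=(310.44, 215.56) c2=(288.82, 28.29) c3=(75.04, 47.03)

Intrinsics K: fx=804.9, fy=730.9, cx=332.0, cy=225.1
Marker side s = 0.143 m; corners in marker frame (Z=0):
  M0 = (-0.0715, +0.0715, 0)
  M1 = (+0.0715, +0.0715, 0)
  M2 = (+0.0715, -0.0715, 0)
  M3 = (-0.0715, -0.0715, 0)
rvec = (0.2972, 0.0019, -0.0936), |rvec| = θ = 0.31160 rad = 17.853°
Rodrigues: sinθ=0.30658, 1−cosθ=0.04815; R = I + sinθ·[k]× + (1−cosθ)·[k]×²:
    [+0.99565 +0.09237 -0.01193]
    [-0.09181 +0.95185 -0.29250]
    [-0.01567 +0.29233 +0.95619]
t = (-0.0932, -0.0690, 0.5554) m
M0: Pc = R·M0+t = (-0.15778, +0.00562, +0.57742); u = 804.9·(-0.15778)/0.57742 + 332.0 = 112.0553, v = 730.9·(+0.00562)/0.57742 + 225.1 = 232.2159
M1: Pc = R·M1+t = (-0.01541, -0.00751, +0.57518); u = 804.9·(-0.01541)/0.57518 + 332.0 = 310.4409, v = 730.9·(-0.00751)/0.57518 + 225.1 = 215.5599
M2: Pc = R·M2+t = (-0.02862, -0.14362, +0.53338); u = 804.9·(-0.02862)/0.53338 + 332.0 = 288.8176, v = 730.9·(-0.14362)/0.53338 + 225.1 = 28.2922
M3: Pc = R·M3+t = (-0.17099, -0.13049, +0.53562); u = 804.9·(-0.17099)/0.53562 + 332.0 = 75.0394, v = 730.9·(-0.13049)/0.53562 + 225.1 = 47.0313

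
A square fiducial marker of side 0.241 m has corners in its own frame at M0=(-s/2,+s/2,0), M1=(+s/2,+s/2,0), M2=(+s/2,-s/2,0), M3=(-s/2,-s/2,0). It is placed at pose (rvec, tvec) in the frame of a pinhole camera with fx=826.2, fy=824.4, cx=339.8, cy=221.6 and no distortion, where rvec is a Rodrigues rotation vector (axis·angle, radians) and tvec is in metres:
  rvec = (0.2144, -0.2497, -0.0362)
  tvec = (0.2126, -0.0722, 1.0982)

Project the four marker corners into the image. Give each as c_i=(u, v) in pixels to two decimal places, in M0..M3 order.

Intrinsics K: fx=826.2, fy=824.4, cx=339.8, cy=221.6
Marker side s = 0.241 m; corners in marker frame (Z=0):
  M0 = (-0.1205, +0.1205, 0)
  M1 = (+0.1205, +0.1205, 0)
  M2 = (+0.1205, -0.1205, 0)
  M3 = (-0.1205, -0.1205, 0)
rvec = (0.2144, -0.2497, -0.0362), |rvec| = θ = 0.33110 rad = 18.971°
Rodrigues: sinθ=0.32508, 1−cosθ=0.05432; R = I + sinθ·[k]× + (1−cosθ)·[k]×²:
    [+0.96846 +0.00902 -0.24901]
    [-0.06207 +0.97658 -0.20603]
    [+0.24132 +0.21498 +0.94633]
t = (0.2126, -0.0722, 1.0982) m
M0: Pc = R·M0+t = (+0.09699, +0.05296, +1.09503); u = 826.2·(+0.09699)/1.09503 + 339.8 = 412.9771, v = 824.4·(+0.05296)/1.09503 + 221.6 = 261.4687
M1: Pc = R·M1+t = (+0.33039, +0.03800, +1.15318); u = 826.2·(+0.33039)/1.15318 + 339.8 = 576.5054, v = 824.4·(+0.03800)/1.15318 + 221.6 = 248.7647
M2: Pc = R·M2+t = (+0.32821, -0.19736, +1.10137); u = 826.2·(+0.32821)/1.10137 + 339.8 = 586.0102, v = 824.4·(-0.19736)/1.10137 + 221.6 = 73.8748
M3: Pc = R·M3+t = (+0.09481, -0.18240, +1.04322); u = 826.2·(+0.09481)/1.04322 + 339.8 = 414.8902, v = 824.4·(-0.18240)/1.04322 + 221.6 = 77.4599

c0=(412.98, 261.47) c1=(576.51, 248.76) c2=(586.01, 73.87) c3=(414.89, 77.46)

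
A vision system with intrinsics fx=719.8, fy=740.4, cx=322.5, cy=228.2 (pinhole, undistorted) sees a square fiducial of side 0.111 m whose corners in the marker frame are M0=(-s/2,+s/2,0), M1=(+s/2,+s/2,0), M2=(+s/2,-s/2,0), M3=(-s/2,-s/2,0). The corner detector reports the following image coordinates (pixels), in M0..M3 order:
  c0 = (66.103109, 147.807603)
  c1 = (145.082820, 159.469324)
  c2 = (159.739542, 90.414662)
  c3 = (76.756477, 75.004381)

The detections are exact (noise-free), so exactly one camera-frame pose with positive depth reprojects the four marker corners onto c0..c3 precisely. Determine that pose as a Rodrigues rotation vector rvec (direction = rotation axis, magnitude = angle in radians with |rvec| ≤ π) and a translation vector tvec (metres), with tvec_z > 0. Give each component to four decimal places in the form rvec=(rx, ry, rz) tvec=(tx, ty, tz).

Intrinsics K: fx=719.8, fy=740.4, cx=322.5, cy=228.2
Marker side s = 0.111 m; corners in marker frame (Z=0):
  M0 = (-0.0555, +0.0555, 0)
  M1 = (+0.0555, +0.0555, 0)
  M2 = (+0.0555, -0.0555, 0)
  M3 = (-0.0555, -0.0555, 0)
Detected image corners:
  c0 = (66.103109, 147.807603) px
  c1 = (145.082820, 159.469324) px
  c2 = (159.739542, 90.414662) px
  c3 = (76.756477, 75.004381) px
Planar DLT: solve 8×8 A·h = b for H (H[2,2]=1):
  H  [+771.56455 -57.90139 +112.59675]
  H  [+166.35570 +698.28795 +119.31008]
  H  [+0.37980 +0.50472 +1.00000]
B = K⁻¹H; ‖b₁‖=0.984369, ‖b₂‖=0.984369; λ = 2/(‖b₁‖+‖b₂‖) = 1.015879, sign → tz>0 ⇒ λ=+1.015879
r₁ = λ·B[:,0] = (+0.91607,+0.10933,+0.38583); r₂ = λ·B[:,1] = (-0.31144,+0.80007,+0.51273)
r₃ = r₁×r₂ = (-0.25263,-0.58986,+0.76697); SVD([r₁ r₂ r₃]) → R = UVᵀ:
  R  [+0.91607 -0.31144 -0.25263]
  R  [+0.10933 +0.80007 -0.58986]
  R  [+0.38583 +0.51273 +0.76697]
t = (-0.29624, -0.14940, +1.01588) m
tr R = 2.483104; θ = arccos((tr R − 1)/2) = 0.735416 rad = 42.136°
axis k = ((R−Rᵀ)₃₂, (R−Rᵀ)₁₃, (R−Rᵀ)₂₁) / (2 sinθ) = (+0.821732, -0.475832, +0.313593)
rvec = θ·k = (+0.604315, -0.349935, +0.230621)

rvec=(0.6043, -0.3499, 0.2306) tvec=(-0.2962, -0.1494, 1.0159)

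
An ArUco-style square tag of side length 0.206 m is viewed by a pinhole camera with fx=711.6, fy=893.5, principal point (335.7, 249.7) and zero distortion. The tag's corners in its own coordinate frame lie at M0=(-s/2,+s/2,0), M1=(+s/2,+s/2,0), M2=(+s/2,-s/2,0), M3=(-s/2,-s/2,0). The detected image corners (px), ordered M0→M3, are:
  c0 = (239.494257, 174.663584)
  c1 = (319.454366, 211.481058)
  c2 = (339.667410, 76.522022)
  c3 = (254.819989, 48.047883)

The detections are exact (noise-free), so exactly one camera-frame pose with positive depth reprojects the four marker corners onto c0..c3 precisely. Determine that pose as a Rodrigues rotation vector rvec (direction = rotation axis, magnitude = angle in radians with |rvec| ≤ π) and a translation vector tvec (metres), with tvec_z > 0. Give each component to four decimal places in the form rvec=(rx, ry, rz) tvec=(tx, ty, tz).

rvec=(0.2324, 0.5716, 0.2694) tvec=(-0.0951, -0.1871, 1.3788)

Intrinsics K: fx=711.6, fy=893.5, cx=335.7, cy=249.7
Marker side s = 0.206 m; corners in marker frame (Z=0):
  M0 = (-0.1030, +0.1030, 0)
  M1 = (+0.1030, +0.1030, 0)
  M2 = (+0.1030, -0.1030, 0)
  M3 = (-0.1030, -0.1030, 0)
Detected image corners:
  c0 = (239.494257, 174.663584) px
  c1 = (319.454366, 211.481058) px
  c2 = (339.667410, 76.522022) px
  c3 = (254.819989, 48.047883) px
Planar DLT: solve 8×8 A·h = b for H (H[2,2]=1):
  H  [+295.36072 -25.30841 +286.63050]
  H  [+112.68607 +660.92666 +128.48330]
  H  [-0.36205 +0.20984 +1.00000]
B = K⁻¹H; ‖b₁‖=0.725248, ‖b₂‖=0.725248; λ = 2/(‖b₁‖+‖b₂‖) = 1.378839, sign → tz>0 ⇒ λ=+1.378839
r₁ = λ·B[:,0] = (+0.80781,+0.31341,-0.49921); r₂ = λ·B[:,1] = (-0.18553,+0.93908,+0.28933)
r₃ = r₁×r₂ = (+0.55948,-0.14111,+0.81675); SVD([r₁ r₂ r₃]) → R = UVᵀ:
  R  [+0.80781 -0.18553 +0.55948]
  R  [+0.31341 +0.93908 -0.14111]
  R  [-0.49921 +0.28933 +0.81675]
t = (-0.09508, -0.18706, +1.37884) m
tr R = 2.563637; θ = arccos((tr R − 1)/2) = 0.673219 rad = 38.573°
axis k = ((R−Rᵀ)₃₂, (R−Rᵀ)₁₃, (R−Rᵀ)₂₁) / (2 sinθ) = (+0.345175, +0.848981, +0.400108)
rvec = θ·k = (+0.232378, +0.571550, +0.269360)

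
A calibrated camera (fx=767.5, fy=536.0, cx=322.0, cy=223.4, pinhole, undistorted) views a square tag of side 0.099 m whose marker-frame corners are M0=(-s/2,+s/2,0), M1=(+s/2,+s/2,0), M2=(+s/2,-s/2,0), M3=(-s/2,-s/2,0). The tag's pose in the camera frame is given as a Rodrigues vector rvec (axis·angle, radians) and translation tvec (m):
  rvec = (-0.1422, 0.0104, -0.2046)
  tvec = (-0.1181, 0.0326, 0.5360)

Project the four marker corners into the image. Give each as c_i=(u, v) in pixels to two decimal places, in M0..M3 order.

c0=(94.73, 315.27) c1=(235.49, 294.82) c2=(209.51, 198.31) c3=(72.37, 218.15)

Intrinsics K: fx=767.5, fy=536.0, cx=322.0, cy=223.4
Marker side s = 0.099 m; corners in marker frame (Z=0):
  M0 = (-0.0495, +0.0495, 0)
  M1 = (+0.0495, +0.0495, 0)
  M2 = (+0.0495, -0.0495, 0)
  M3 = (-0.0495, -0.0495, 0)
rvec = (-0.1422, 0.0104, -0.2046), |rvec| = θ = 0.24938 rad = 14.288°
Rodrigues: sinθ=0.24680, 1−cosθ=0.03093; R = I + sinθ·[k]× + (1−cosθ)·[k]×²:
    [+0.97912 +0.20175 +0.02476]
    [-0.20322 +0.96912 +0.13967]
    [+0.00418 -0.14179 +0.98989]
t = (-0.1181, 0.0326, 0.5360) m
M0: Pc = R·M0+t = (-0.15658, +0.09063, +0.52877); u = 767.5·(-0.15658)/0.52877 + 322.0 = 94.7290, v = 536.0·(+0.09063)/0.52877 + 223.4 = 315.2693
M1: Pc = R·M1+t = (-0.05965, +0.07051, +0.52919); u = 767.5·(-0.05965)/0.52919 + 322.0 = 235.4923, v = 536.0·(+0.07051)/0.52919 + 223.4 = 294.8196
M2: Pc = R·M2+t = (-0.07962, -0.02543, +0.54323); u = 767.5·(-0.07962)/0.54323 + 322.0 = 209.5083, v = 536.0·(-0.02543)/0.54323 + 223.4 = 198.3074
M3: Pc = R·M3+t = (-0.17655, -0.00531, +0.54281); u = 767.5·(-0.17655)/0.54281 + 322.0 = 72.3653, v = 536.0·(-0.00531)/0.54281 + 223.4 = 218.1547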